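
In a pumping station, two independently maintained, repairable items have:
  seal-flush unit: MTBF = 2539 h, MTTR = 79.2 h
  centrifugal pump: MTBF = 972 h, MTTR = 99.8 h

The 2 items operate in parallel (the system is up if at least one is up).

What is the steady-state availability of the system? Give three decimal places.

0.997

A(seal-flush unit) = MTBF/(MTBF+MTTR) = 2539/(2539+79.2) = 0.969750
A(centrifugal pump) = MTBF/(MTBF+MTTR) = 972/(972+99.8) = 0.906886
Parallel availability: 1 − (1 − 0.969750)(1 − 0.906886) = 0.997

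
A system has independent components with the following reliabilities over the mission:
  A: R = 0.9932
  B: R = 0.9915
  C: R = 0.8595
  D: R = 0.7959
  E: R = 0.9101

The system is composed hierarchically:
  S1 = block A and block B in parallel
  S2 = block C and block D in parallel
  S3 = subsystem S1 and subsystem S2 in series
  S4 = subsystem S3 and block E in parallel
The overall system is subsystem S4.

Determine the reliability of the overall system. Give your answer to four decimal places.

0.9974

Parallel (A and B): 1 − (1 − 0.993200)(1 − 0.991500) = 0.999942
Parallel (C and D): 1 − (1 − 0.859500)(1 − 0.795900) = 0.971324
Series ([0.999942] and [0.971324]): 0.999942 × 0.971324 = 0.971268
Parallel ([0.971268] and E): 1 − (1 − 0.971268)(1 − 0.910100) = 0.9974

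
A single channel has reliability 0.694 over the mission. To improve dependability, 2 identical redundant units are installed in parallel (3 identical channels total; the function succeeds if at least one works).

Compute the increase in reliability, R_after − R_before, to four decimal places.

R_before = 0.694
R_after = 1 − (1 − 0.694)^3 = 0.9713
ΔR = 0.9713 − 0.694 = 0.2773

0.2773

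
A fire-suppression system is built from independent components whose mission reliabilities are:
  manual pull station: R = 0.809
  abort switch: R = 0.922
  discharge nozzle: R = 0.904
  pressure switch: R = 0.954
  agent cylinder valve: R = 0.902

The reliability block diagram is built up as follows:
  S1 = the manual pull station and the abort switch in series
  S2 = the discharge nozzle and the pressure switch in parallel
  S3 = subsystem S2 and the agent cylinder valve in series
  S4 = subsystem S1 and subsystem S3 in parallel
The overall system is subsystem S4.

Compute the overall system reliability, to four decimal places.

0.9741

Series (manual pull station and abort switch): 0.809000 × 0.922000 = 0.745898
Parallel (discharge nozzle and pressure switch): 1 − (1 − 0.904000)(1 − 0.954000) = 0.995584
Series ([0.995584] and agent cylinder valve): 0.995584 × 0.902000 = 0.898017
Parallel ([0.745898] and [0.898017]): 1 − (1 − 0.745898)(1 − 0.898017) = 0.9741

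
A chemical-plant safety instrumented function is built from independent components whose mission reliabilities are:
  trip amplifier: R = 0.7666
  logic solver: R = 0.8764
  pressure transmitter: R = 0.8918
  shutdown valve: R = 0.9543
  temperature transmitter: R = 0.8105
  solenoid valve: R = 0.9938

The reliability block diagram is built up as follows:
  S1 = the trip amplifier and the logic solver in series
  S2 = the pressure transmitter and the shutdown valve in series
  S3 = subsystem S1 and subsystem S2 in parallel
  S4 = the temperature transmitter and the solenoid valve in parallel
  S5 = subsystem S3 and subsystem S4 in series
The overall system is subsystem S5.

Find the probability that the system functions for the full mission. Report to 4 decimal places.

Series (trip amplifier and logic solver): 0.766600 × 0.876400 = 0.671848
Series (pressure transmitter and shutdown valve): 0.891800 × 0.954300 = 0.851045
Parallel ([0.671848] and [0.851045]): 1 − (1 − 0.671848)(1 − 0.851045) = 0.951120
Parallel (temperature transmitter and solenoid valve): 1 − (1 − 0.810500)(1 − 0.993800) = 0.998825
Series ([0.951120] and [0.998825]): 0.951120 × 0.998825 = 0.9500

0.9500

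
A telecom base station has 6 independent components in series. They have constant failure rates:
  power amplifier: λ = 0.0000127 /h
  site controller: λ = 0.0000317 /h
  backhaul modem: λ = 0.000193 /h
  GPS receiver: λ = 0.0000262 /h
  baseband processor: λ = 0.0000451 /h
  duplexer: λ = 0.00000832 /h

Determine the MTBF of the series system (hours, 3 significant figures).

3150

Series of exponential components: λ_sys = Σ λ_i
λ_sys = 0.0000127 + 0.0000317 + 0.000193 + 0.0000262 + 0.0000451 + 0.00000832 = 3.1702e-04 /h
MTBF = 1 / λ_sys = 3150 h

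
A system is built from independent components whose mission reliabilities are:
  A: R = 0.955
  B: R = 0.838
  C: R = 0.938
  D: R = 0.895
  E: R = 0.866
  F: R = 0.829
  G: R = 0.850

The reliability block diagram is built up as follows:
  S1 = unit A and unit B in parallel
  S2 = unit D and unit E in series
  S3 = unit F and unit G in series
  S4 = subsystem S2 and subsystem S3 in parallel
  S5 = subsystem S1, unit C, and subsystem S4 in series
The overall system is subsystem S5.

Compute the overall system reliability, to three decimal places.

Parallel (A and B): 1 − (1 − 0.95500)(1 − 0.83800) = 0.99271
Series (D and E): 0.89500 × 0.86600 = 0.77507
Series (F and G): 0.82900 × 0.85000 = 0.70465
Parallel ([0.77507] and [0.70465]): 1 − (1 − 0.77507)(1 − 0.70465) = 0.93357
Series ([0.99271], C, and [0.93357]): 0.99271 × 0.93800 × 0.93357 = 0.869

0.869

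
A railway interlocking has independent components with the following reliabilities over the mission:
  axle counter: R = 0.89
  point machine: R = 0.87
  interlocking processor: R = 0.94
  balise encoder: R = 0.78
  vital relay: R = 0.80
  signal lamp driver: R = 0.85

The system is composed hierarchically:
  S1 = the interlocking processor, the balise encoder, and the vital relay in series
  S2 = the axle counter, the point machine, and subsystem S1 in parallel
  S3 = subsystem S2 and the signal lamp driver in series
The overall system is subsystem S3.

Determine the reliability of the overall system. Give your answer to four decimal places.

0.8450

Series (interlocking processor, balise encoder, and vital relay): 0.940000 × 0.780000 × 0.800000 = 0.586560
Parallel (axle counter, point machine, and [0.586560]): 1 − (1 − 0.890000)(1 − 0.870000)(1 − 0.586560) = 0.994088
Series ([0.994088] and signal lamp driver): 0.994088 × 0.850000 = 0.8450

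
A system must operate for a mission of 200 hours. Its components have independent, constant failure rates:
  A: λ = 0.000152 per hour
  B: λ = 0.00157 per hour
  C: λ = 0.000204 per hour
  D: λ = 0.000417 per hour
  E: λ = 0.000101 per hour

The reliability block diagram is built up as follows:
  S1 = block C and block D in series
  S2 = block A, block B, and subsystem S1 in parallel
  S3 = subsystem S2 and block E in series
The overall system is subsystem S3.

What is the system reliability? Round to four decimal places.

0.9791

R(A) = exp(−0.000152 × 200) = 0.970057
R(B) = exp(−0.00157 × 200) = 0.730519
R(C) = exp(−0.000204 × 200) = 0.960021
R(D) = exp(−0.000417 × 200) = 0.919983
R(E) = exp(−0.000101 × 200) = 0.980003
Series (C and D): 0.960021 × 0.919983 = 0.883203
Parallel (A, B, and [0.883203]): 1 − (1 − 0.970057)(1 − 0.730519)(1 − 0.883203) = 0.999058
Series ([0.999058] and E): 0.999058 × 0.980003 = 0.9791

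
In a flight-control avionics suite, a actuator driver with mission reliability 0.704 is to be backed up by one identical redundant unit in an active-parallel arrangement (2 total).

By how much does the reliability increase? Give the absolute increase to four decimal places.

R_before = 0.704
R_after = 1 − (1 − 0.704)^2 = 0.9124
ΔR = 0.9124 − 0.704 = 0.2084

0.2084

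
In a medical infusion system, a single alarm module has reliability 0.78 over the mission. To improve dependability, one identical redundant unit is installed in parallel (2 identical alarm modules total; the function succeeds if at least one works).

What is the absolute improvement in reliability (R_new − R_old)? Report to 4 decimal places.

R_before = 0.78
R_after = 1 − (1 − 0.78)^2 = 0.9516
ΔR = 0.9516 − 0.78 = 0.1716

0.1716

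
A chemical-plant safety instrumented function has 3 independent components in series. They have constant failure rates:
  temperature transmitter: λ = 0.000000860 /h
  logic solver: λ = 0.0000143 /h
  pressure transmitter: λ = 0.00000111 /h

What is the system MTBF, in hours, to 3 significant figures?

61500

Series of exponential components: λ_sys = Σ λ_i
λ_sys = 0.000000860 + 0.0000143 + 0.00000111 = 1.6270e-05 /h
MTBF = 1 / λ_sys = 61500 h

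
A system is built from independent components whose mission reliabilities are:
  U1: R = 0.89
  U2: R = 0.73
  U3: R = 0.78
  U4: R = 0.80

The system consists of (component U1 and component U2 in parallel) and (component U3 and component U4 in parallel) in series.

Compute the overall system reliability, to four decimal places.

Parallel (U1 and U2): 1 − (1 − 0.890000)(1 − 0.730000) = 0.970300
Parallel (U3 and U4): 1 − (1 − 0.780000)(1 − 0.800000) = 0.956000
Series ([0.970300] and [0.956000]): 0.970300 × 0.956000 = 0.9276

0.9276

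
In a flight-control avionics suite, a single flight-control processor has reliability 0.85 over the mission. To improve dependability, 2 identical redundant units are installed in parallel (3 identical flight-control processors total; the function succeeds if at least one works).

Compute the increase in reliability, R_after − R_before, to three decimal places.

0.147

R_before = 0.85
R_after = 1 − (1 − 0.85)^3 = 0.997
ΔR = 0.997 − 0.85 = 0.147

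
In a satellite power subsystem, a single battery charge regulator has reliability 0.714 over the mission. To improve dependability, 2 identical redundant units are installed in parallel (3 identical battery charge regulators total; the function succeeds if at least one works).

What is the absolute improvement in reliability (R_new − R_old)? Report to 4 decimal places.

R_before = 0.714
R_after = 1 − (1 − 0.714)^3 = 0.9766
ΔR = 0.9766 − 0.714 = 0.2626

0.2626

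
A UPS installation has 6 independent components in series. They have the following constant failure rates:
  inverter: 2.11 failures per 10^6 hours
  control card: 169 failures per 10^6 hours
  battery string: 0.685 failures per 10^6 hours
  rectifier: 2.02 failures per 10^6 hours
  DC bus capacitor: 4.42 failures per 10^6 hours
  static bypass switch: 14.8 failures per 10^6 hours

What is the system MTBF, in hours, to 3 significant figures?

Series of exponential components: λ_sys = Σ λ_i
λ_sys = 0.00000211 + 0.000169 + 0.000000685 + 0.00000202 + 0.00000442 + 0.0000148 = 1.9303e-04 /h
MTBF = 1 / λ_sys = 5180 h

5180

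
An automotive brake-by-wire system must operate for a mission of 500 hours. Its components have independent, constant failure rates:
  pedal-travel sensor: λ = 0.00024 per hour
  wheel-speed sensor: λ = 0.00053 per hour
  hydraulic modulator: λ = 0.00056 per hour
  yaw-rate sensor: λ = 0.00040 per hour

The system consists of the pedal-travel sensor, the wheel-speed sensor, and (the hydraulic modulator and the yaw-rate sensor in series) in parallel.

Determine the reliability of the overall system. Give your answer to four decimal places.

0.9900

R(pedal-travel sensor) = exp(−0.00024 × 500) = 0.886920
R(wheel-speed sensor) = exp(−0.00053 × 500) = 0.767206
R(hydraulic modulator) = exp(−0.00056 × 500) = 0.755784
R(yaw-rate sensor) = exp(−0.00040 × 500) = 0.818731
Series (hydraulic modulator and yaw-rate sensor): 0.755784 × 0.818731 = 0.618784
Parallel (pedal-travel sensor, wheel-speed sensor, and [0.618784]): 1 − (1 − 0.886920)(1 − 0.767206)(1 − 0.618784) = 0.9900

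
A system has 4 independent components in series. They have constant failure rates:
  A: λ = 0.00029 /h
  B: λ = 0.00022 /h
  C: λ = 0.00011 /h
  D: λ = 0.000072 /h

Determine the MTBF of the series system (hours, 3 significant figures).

Series of exponential components: λ_sys = Σ λ_i
λ_sys = 0.00029 + 0.00022 + 0.00011 + 0.000072 = 6.9200e-04 /h
MTBF = 1 / λ_sys = 1450 h

1450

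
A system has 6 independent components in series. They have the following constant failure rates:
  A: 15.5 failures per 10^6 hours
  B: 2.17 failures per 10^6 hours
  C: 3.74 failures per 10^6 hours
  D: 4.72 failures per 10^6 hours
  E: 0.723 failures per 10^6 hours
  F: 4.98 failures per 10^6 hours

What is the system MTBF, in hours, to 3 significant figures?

31400

Series of exponential components: λ_sys = Σ λ_i
λ_sys = 0.0000155 + 0.00000217 + 0.00000374 + 0.00000472 + 0.000000723 + 0.00000498 = 3.1833e-05 /h
MTBF = 1 / λ_sys = 31400 h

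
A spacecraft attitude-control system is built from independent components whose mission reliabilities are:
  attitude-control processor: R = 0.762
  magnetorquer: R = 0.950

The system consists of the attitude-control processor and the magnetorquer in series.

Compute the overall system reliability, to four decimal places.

Series (attitude-control processor and magnetorquer): 0.762000 × 0.950000 = 0.7239

0.7239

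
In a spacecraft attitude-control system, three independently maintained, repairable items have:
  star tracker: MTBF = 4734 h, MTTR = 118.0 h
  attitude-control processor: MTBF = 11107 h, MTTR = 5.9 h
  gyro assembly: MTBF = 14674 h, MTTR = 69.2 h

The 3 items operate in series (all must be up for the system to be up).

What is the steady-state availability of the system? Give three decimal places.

A(star tracker) = MTBF/(MTBF+MTTR) = 4734/(4734+118.0) = 0.975680
A(attitude-control processor) = MTBF/(MTBF+MTTR) = 11107/(11107+5.9) = 0.999469
A(gyro assembly) = MTBF/(MTBF+MTTR) = 14674/(14674+69.2) = 0.995306
Series availability: 0.975680 × 0.999469 × 0.995306 = 0.971

0.971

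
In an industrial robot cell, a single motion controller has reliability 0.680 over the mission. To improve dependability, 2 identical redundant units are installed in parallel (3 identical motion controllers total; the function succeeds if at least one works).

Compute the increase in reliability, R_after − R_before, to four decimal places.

R_before = 0.680
R_after = 1 − (1 − 0.680)^3 = 0.9672
ΔR = 0.9672 − 0.680 = 0.2872

0.2872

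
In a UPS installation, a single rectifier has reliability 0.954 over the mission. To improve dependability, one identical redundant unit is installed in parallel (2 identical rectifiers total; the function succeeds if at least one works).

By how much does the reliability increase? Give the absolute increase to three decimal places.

0.044

R_before = 0.954
R_after = 1 − (1 − 0.954)^2 = 0.998
ΔR = 0.998 − 0.954 = 0.044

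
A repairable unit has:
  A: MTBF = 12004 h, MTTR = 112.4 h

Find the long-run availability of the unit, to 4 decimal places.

A(A) = MTBF/(MTBF+MTTR) = 12004/(12004+112.4) = 0.9907

0.9907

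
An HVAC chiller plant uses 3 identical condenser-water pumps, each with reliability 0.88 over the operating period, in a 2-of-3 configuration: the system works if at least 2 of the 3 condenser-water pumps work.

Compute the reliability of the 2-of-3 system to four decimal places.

0.9603

R = Σ_{i=2}^{3} C(3,i) p^i (1−p)^{3−i} with p = 0.88
C(3,2)·0.88^2·0.12^1 = 0.278784
C(3,3)·0.88^3·0.12^0 = 0.681472
Sum = 0.9603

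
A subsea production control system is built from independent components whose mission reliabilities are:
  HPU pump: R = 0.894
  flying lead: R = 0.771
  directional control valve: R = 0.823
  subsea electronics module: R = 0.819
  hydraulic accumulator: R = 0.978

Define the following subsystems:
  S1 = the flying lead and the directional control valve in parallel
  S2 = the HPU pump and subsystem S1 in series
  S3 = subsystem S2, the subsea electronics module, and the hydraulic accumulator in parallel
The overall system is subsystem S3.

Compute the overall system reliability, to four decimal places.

0.9994

Parallel (flying lead and directional control valve): 1 − (1 − 0.771000)(1 − 0.823000) = 0.959467
Series (HPU pump and [0.959467]): 0.894000 × 0.959467 = 0.857763
Parallel ([0.857763], subsea electronics module, and hydraulic accumulator): 1 − (1 − 0.857763)(1 − 0.819000)(1 − 0.978000) = 0.9994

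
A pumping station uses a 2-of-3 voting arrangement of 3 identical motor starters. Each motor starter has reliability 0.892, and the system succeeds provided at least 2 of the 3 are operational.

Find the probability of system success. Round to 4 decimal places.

R = Σ_{i=2}^{3} C(3,i) p^i (1−p)^{3−i} with p = 0.892
C(3,2)·0.892^2·0.108^1 = 0.257795
C(3,3)·0.892^3·0.108^0 = 0.709732
Sum = 0.9675

0.9675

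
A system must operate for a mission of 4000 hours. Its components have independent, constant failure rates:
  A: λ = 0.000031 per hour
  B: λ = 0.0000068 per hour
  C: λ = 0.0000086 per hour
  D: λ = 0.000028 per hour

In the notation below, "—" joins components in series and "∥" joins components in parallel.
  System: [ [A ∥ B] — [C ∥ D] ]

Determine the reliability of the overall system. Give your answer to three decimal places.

0.993

R(A) = exp(−0.000031 × 4000) = 0.88338
R(B) = exp(−0.0000068 × 4000) = 0.97317
R(C) = exp(−0.0000086 × 4000) = 0.96618
R(D) = exp(−0.000028 × 4000) = 0.89404
Parallel (A and B): 1 − (1 − 0.88338)(1 − 0.97317) = 0.99687
Parallel (C and D): 1 − (1 − 0.96618)(1 − 0.89404) = 0.99642
Series ([0.99687] and [0.99642]): 0.99687 × 0.99642 = 0.993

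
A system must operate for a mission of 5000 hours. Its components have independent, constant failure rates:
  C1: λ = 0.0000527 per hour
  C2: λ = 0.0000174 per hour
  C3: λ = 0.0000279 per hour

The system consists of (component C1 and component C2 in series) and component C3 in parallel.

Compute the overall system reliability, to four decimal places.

R(C1) = exp(−0.0000527 × 5000) = 0.768358
R(C2) = exp(−0.0000174 × 5000) = 0.916677
R(C3) = exp(−0.0000279 × 5000) = 0.869793
Series (C1 and C2): 0.768358 × 0.916677 = 0.704336
Parallel ([0.704336] and C3): 1 − (1 − 0.704336)(1 − 0.869793) = 0.9615

0.9615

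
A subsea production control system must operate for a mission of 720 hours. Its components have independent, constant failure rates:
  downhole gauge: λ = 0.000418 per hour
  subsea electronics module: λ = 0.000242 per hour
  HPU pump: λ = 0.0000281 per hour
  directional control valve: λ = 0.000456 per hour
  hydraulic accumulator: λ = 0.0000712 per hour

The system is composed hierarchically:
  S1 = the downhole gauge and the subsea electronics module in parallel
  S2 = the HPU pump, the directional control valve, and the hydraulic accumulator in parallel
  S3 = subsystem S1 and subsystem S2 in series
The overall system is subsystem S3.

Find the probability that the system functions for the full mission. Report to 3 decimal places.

0.958

R(downhole gauge) = exp(−0.000418 × 720) = 0.74011
R(subsea electronics module) = exp(−0.000242 × 720) = 0.84010
R(HPU pump) = exp(−0.0000281 × 720) = 0.97997
R(directional control valve) = exp(−0.000456 × 720) = 0.72013
R(hydraulic accumulator) = exp(−0.0000712 × 720) = 0.95003
Parallel (downhole gauge and subsea electronics module): 1 − (1 − 0.74011)(1 − 0.84010) = 0.95844
Parallel (HPU pump, directional control valve, and hydraulic accumulator): 1 − (1 − 0.97997)(1 − 0.72013)(1 − 0.95003) = 0.99972
Series ([0.95844] and [0.99972]): 0.95844 × 0.99972 = 0.958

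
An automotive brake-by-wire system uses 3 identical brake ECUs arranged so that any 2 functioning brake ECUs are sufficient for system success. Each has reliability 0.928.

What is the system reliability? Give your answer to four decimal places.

R = Σ_{i=2}^{3} C(3,i) p^i (1−p)^{3−i} with p = 0.928
C(3,2)·0.928^2·0.072^1 = 0.186016
C(3,3)·0.928^3·0.072^0 = 0.799179
Sum = 0.9852

0.9852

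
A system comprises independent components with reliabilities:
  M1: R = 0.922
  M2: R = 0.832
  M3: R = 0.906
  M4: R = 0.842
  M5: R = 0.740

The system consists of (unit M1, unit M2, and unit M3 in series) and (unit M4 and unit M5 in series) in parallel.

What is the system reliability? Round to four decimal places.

0.8850

Series (M1, M2, and M3): 0.922000 × 0.832000 × 0.906000 = 0.694996
Series (M4 and M5): 0.842000 × 0.740000 = 0.623080
Parallel ([0.694996] and [0.623080]): 1 − (1 − 0.694996)(1 − 0.623080) = 0.8850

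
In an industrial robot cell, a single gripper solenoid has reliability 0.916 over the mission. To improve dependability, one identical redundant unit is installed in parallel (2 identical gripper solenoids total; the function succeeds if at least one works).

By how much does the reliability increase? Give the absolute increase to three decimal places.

R_before = 0.916
R_after = 1 − (1 − 0.916)^2 = 0.993
ΔR = 0.993 − 0.916 = 0.077

0.077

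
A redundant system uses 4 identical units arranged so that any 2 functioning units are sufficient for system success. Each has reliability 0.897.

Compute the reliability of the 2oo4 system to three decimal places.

0.996

R = Σ_{i=2}^{4} C(4,i) p^i (1−p)^{4−i} with p = 0.897
C(4,2)·0.897^2·0.103^2 = 0.05122
C(4,3)·0.897^3·0.103^1 = 0.29735
C(4,4)·0.897^4·0.103^0 = 0.64740
Sum = 0.996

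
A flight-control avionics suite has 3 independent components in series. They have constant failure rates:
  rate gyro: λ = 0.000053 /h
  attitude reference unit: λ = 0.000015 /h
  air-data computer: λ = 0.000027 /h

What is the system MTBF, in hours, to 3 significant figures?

10500

Series of exponential components: λ_sys = Σ λ_i
λ_sys = 0.000053 + 0.000015 + 0.000027 = 9.5000e-05 /h
MTBF = 1 / λ_sys = 10500 h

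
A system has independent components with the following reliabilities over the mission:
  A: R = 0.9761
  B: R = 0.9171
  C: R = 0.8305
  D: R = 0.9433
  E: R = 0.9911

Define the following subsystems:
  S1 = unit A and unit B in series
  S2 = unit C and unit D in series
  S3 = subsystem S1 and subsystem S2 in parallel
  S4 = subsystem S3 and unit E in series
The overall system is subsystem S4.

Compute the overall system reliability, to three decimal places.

0.969

Series (A and B): 0.97610 × 0.91710 = 0.89518
Series (C and D): 0.83050 × 0.94330 = 0.78341
Parallel ([0.89518] and [0.78341]): 1 − (1 − 0.89518)(1 − 0.78341) = 0.97730
Series ([0.97730] and E): 0.97730 × 0.99110 = 0.969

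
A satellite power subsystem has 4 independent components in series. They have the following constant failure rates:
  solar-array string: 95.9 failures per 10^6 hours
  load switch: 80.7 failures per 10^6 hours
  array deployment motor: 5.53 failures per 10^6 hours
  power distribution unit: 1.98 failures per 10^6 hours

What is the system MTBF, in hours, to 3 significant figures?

5430

Series of exponential components: λ_sys = Σ λ_i
λ_sys = 0.0000959 + 0.0000807 + 0.00000553 + 0.00000198 = 1.8411e-04 /h
MTBF = 1 / λ_sys = 5430 h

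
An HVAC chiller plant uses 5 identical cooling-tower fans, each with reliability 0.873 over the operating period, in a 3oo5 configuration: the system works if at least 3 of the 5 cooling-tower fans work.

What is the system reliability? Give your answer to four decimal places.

R = Σ_{i=3}^{5} C(5,i) p^i (1−p)^{5−i} with p = 0.873
C(5,3)·0.873^3·0.127^2 = 0.107312
C(5,4)·0.873^4·0.127^1 = 0.368834
C(5,5)·0.873^5·0.127^0 = 0.507074
Sum = 0.9832

0.9832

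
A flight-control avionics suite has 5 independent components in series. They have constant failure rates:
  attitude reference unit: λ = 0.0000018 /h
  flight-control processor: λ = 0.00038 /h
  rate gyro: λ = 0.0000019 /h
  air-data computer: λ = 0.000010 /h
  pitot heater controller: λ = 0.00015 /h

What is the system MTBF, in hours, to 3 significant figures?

Series of exponential components: λ_sys = Σ λ_i
λ_sys = 0.0000018 + 0.00038 + 0.0000019 + 0.000010 + 0.00015 = 5.4370e-04 /h
MTBF = 1 / λ_sys = 1840 h

1840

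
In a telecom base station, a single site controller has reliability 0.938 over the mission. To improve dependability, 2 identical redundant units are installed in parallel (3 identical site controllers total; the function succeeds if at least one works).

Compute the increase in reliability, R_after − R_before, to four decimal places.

0.0618

R_before = 0.938
R_after = 1 − (1 − 0.938)^3 = 0.9998
ΔR = 0.9998 − 0.938 = 0.0618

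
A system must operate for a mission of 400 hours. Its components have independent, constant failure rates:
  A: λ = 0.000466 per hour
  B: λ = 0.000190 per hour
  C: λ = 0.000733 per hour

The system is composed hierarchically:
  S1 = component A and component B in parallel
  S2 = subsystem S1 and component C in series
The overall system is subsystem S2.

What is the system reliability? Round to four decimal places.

R(A) = exp(−0.000466 × 400) = 0.829942
R(B) = exp(−0.000190 × 400) = 0.926816
R(C) = exp(−0.000733 × 400) = 0.745873
Parallel (A and B): 1 − (1 − 0.829942)(1 − 0.926816) = 0.987554
Series ([0.987554] and C): 0.987554 × 0.745873 = 0.7366

0.7366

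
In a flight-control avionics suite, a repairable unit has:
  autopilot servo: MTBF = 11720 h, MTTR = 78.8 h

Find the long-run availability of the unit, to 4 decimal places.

0.9933

A(autopilot servo) = MTBF/(MTBF+MTTR) = 11720/(11720+78.8) = 0.9933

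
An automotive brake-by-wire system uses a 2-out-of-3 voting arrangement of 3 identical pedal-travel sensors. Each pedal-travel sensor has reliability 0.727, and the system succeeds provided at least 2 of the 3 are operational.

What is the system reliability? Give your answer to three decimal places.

0.817

R = Σ_{i=2}^{3} C(3,i) p^i (1−p)^{3−i} with p = 0.727
C(3,2)·0.727^2·0.273^1 = 0.43287
C(3,3)·0.727^3·0.273^0 = 0.38424
Sum = 0.817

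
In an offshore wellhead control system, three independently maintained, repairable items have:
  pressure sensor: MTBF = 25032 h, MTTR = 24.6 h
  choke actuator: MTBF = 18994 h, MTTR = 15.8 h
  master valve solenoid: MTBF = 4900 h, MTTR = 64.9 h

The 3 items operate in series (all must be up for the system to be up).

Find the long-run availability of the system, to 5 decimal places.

0.98514

A(pressure sensor) = MTBF/(MTBF+MTTR) = 25032/(25032+24.6) = 0.999018
A(choke actuator) = MTBF/(MTBF+MTTR) = 18994/(18994+15.8) = 0.999169
A(master valve solenoid) = MTBF/(MTBF+MTTR) = 4900/(4900+64.9) = 0.986928
Series availability: 0.999018 × 0.999169 × 0.986928 = 0.98514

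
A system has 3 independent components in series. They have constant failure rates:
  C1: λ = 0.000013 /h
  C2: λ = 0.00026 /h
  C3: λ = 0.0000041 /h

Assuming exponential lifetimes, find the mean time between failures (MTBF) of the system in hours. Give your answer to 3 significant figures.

Series of exponential components: λ_sys = Σ λ_i
λ_sys = 0.000013 + 0.00026 + 0.0000041 = 2.7710e-04 /h
MTBF = 1 / λ_sys = 3610 h

3610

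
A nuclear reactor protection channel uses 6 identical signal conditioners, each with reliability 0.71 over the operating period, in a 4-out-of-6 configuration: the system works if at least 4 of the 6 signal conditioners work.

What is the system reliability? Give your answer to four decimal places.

R = Σ_{i=4}^{6} C(6,i) p^i (1−p)^{6−i} with p = 0.71
C(6,4)·0.71^4·0.29^2 = 0.320568
C(6,5)·0.71^5·0.29^1 = 0.313936
C(6,6)·0.71^6·0.29^0 = 0.128100
Sum = 0.7626

0.7626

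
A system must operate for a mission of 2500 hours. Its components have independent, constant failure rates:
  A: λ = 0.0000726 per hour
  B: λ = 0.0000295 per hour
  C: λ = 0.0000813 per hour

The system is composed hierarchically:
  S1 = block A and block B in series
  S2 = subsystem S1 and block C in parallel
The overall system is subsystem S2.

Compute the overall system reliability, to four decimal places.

R(A) = exp(−0.0000726 × 2500) = 0.834018
R(B) = exp(−0.0000295 × 2500) = 0.928904
R(C) = exp(−0.0000813 × 2500) = 0.816074
Series (A and B): 0.834018 × 0.928904 = 0.774723
Parallel ([0.774723] and C): 1 − (1 − 0.774723)(1 − 0.816074) = 0.9586

0.9586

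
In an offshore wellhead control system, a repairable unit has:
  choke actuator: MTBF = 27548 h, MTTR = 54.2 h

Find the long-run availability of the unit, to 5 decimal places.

0.99804

A(choke actuator) = MTBF/(MTBF+MTTR) = 27548/(27548+54.2) = 0.99804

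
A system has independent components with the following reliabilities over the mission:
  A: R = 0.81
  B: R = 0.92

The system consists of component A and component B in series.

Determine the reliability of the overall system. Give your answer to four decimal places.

Series (A and B): 0.810000 × 0.920000 = 0.7452

0.7452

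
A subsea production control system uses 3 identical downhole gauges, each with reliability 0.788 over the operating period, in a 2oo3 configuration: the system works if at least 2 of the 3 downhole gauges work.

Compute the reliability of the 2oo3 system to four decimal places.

0.8842

R = Σ_{i=2}^{3} C(3,i) p^i (1−p)^{3−i} with p = 0.788
C(3,2)·0.788^2·0.212^1 = 0.394920
C(3,3)·0.788^3·0.212^0 = 0.489304
Sum = 0.8842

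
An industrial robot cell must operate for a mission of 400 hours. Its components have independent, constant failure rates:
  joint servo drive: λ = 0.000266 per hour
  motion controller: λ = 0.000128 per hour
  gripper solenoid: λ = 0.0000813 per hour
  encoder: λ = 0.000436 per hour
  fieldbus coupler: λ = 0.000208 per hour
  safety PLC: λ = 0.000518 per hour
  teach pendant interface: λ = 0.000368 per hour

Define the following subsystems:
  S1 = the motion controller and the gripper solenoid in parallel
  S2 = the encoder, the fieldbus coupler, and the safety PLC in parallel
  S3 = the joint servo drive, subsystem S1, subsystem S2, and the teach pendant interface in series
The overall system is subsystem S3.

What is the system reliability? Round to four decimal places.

0.7729

R(joint servo drive) = exp(−0.000266 × 400) = 0.899065
R(motion controller) = exp(−0.000128 × 400) = 0.950089
R(gripper solenoid) = exp(−0.0000813 × 400) = 0.968003
R(encoder) = exp(−0.000436 × 400) = 0.839961
R(fieldbus coupler) = exp(−0.000208 × 400) = 0.920167
R(safety PLC) = exp(−0.000518 × 400) = 0.812857
R(teach pendant interface) = exp(−0.000368 × 400) = 0.863121
Parallel (motion controller and gripper solenoid): 1 − (1 − 0.950089)(1 − 0.968003) = 0.998403
Parallel (encoder, fieldbus coupler, and safety PLC): 1 − (1 − 0.839961)(1 − 0.920167)(1 − 0.812857) = 0.997609
Series (joint servo drive, [0.998403], [0.997609], and teach pendant interface): 0.899065 × 0.998403 × 0.997609 × 0.863121 = 0.7729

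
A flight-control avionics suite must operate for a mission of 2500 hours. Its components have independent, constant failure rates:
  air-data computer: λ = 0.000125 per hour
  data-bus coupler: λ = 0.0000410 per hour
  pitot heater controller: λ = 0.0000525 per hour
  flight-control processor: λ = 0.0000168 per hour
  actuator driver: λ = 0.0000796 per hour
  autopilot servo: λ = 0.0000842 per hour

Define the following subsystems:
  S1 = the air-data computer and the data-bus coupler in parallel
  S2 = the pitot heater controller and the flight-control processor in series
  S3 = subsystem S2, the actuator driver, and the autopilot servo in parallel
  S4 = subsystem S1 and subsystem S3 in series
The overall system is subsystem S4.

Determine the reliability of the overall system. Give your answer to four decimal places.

R(air-data computer) = exp(−0.000125 × 2500) = 0.731616
R(data-bus coupler) = exp(−0.0000410 × 2500) = 0.902578
R(pitot heater controller) = exp(−0.0000525 × 2500) = 0.876998
R(flight-control processor) = exp(−0.0000168 × 2500) = 0.958870
R(actuator driver) = exp(−0.0000796 × 2500) = 0.819550
R(autopilot servo) = exp(−0.0000842 × 2500) = 0.810179
Parallel (air-data computer and data-bus coupler): 1 − (1 − 0.731616)(1 − 0.902578) = 0.973853
Series (pitot heater controller and flight-control processor): 0.876998 × 0.958870 = 0.840927
Parallel ([0.840927], actuator driver, and autopilot servo): 1 − (1 − 0.840927)(1 − 0.819550)(1 − 0.810179) = 0.994551
Series ([0.973853] and [0.994551]): 0.973853 × 0.994551 = 0.9685

0.9685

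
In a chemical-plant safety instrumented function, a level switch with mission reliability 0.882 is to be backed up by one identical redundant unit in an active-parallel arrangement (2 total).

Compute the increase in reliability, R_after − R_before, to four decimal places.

0.1041

R_before = 0.882
R_after = 1 − (1 − 0.882)^2 = 0.9861
ΔR = 0.9861 − 0.882 = 0.1041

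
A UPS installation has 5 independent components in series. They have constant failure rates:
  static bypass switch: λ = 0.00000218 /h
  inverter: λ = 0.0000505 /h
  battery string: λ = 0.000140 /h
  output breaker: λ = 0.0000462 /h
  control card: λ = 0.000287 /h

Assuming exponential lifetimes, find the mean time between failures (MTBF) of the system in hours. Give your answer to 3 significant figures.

Series of exponential components: λ_sys = Σ λ_i
λ_sys = 0.00000218 + 0.0000505 + 0.000140 + 0.0000462 + 0.000287 = 5.2588e-04 /h
MTBF = 1 / λ_sys = 1900 h

1900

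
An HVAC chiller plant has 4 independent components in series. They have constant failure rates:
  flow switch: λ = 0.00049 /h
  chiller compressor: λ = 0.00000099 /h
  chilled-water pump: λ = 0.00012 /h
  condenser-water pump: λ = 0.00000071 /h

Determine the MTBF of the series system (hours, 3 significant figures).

1630

Series of exponential components: λ_sys = Σ λ_i
λ_sys = 0.00049 + 0.00000099 + 0.00012 + 0.00000071 = 6.1170e-04 /h
MTBF = 1 / λ_sys = 1630 h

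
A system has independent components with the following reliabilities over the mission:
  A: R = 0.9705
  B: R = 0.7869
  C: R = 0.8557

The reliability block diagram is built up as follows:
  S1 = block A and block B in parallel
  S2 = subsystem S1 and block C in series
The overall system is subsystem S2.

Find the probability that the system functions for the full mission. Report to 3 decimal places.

Parallel (A and B): 1 − (1 − 0.97050)(1 − 0.78690) = 0.99371
Series ([0.99371] and C): 0.99371 × 0.85570 = 0.850

0.850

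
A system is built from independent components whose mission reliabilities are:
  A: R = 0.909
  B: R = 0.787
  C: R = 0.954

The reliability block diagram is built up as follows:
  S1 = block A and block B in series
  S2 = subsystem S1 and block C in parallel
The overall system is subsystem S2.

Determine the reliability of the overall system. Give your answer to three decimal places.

0.987

Series (A and B): 0.90900 × 0.78700 = 0.71538
Parallel ([0.71538] and C): 1 − (1 − 0.71538)(1 − 0.95400) = 0.987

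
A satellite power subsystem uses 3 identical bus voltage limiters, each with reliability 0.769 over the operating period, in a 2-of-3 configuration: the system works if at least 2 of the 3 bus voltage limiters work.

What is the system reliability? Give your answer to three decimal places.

0.865

R = Σ_{i=2}^{3} C(3,i) p^i (1−p)^{3−i} with p = 0.769
C(3,2)·0.769^2·0.231^1 = 0.40981
C(3,3)·0.769^3·0.231^0 = 0.45476
Sum = 0.865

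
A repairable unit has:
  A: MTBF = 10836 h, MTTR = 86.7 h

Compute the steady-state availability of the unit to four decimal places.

0.9921

A(A) = MTBF/(MTBF+MTTR) = 10836/(10836+86.7) = 0.9921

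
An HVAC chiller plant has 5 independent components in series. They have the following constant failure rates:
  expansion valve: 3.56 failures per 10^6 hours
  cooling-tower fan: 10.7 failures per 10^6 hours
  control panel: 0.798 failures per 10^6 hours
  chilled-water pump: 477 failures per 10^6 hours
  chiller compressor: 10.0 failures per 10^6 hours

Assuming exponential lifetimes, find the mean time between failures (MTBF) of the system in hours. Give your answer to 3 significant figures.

1990

Series of exponential components: λ_sys = Σ λ_i
λ_sys = 0.00000356 + 0.0000107 + 0.000000798 + 0.000477 + 0.0000100 = 5.0206e-04 /h
MTBF = 1 / λ_sys = 1990 h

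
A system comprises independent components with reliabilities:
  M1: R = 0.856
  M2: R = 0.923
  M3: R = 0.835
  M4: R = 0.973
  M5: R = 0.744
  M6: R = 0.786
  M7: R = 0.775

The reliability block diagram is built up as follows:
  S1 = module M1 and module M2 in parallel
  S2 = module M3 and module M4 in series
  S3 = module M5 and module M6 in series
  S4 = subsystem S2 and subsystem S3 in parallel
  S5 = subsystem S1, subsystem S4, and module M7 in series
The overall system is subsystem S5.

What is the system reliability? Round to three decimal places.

0.707

Parallel (M1 and M2): 1 − (1 − 0.85600)(1 − 0.92300) = 0.98891
Series (M3 and M4): 0.83500 × 0.97300 = 0.81246
Series (M5 and M6): 0.74400 × 0.78600 = 0.58478
Parallel ([0.81246] and [0.58478]): 1 − (1 − 0.81246)(1 − 0.58478) = 0.92213
Series ([0.98891], [0.92213], and M7): 0.98891 × 0.92213 × 0.77500 = 0.707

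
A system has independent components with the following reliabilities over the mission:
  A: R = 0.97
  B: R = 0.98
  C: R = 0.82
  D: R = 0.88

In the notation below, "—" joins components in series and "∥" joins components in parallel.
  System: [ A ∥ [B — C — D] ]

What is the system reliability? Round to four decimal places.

0.9912

Series (B, C, and D): 0.980000 × 0.820000 × 0.880000 = 0.707168
Parallel (A and [0.707168]): 1 − (1 − 0.970000)(1 − 0.707168) = 0.9912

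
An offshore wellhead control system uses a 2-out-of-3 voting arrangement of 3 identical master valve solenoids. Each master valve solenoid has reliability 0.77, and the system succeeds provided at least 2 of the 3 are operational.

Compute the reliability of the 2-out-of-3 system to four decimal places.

0.8656

R = Σ_{i=2}^{3} C(3,i) p^i (1−p)^{3−i} with p = 0.77
C(3,2)·0.77^2·0.23^1 = 0.409101
C(3,3)·0.77^3·0.23^0 = 0.456533
Sum = 0.8656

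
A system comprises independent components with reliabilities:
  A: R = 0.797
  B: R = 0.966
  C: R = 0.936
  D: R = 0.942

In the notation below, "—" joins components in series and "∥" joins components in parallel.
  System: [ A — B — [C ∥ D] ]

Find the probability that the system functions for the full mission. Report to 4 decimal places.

Parallel (C and D): 1 − (1 − 0.936000)(1 − 0.942000) = 0.996288
Series (A, B, and [0.996288]): 0.797000 × 0.966000 × 0.996288 = 0.7670

0.7670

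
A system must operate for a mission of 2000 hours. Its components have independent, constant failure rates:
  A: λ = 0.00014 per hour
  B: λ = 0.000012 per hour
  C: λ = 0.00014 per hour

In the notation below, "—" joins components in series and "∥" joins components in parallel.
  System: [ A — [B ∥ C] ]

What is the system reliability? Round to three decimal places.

R(A) = exp(−0.00014 × 2000) = 0.75578
R(B) = exp(−0.000012 × 2000) = 0.97629
R(C) = exp(−0.00014 × 2000) = 0.75578
Parallel (B and C): 1 − (1 − 0.97629)(1 − 0.75578) = 0.99421
Series (A and [0.99421]): 0.75578 × 0.99421 = 0.751

0.751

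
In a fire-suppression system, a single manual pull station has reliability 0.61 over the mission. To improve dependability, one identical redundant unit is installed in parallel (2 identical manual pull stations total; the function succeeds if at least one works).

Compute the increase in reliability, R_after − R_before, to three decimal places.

R_before = 0.61
R_after = 1 − (1 − 0.61)^2 = 0.848
ΔR = 0.848 − 0.61 = 0.238

0.238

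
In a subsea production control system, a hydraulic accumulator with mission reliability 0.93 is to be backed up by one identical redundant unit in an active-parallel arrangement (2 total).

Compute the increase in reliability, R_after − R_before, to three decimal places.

R_before = 0.93
R_after = 1 − (1 − 0.93)^2 = 0.995
ΔR = 0.995 − 0.93 = 0.065

0.065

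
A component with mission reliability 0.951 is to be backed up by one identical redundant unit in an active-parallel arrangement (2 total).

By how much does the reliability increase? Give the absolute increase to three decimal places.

0.047

R_before = 0.951
R_after = 1 − (1 − 0.951)^2 = 0.998
ΔR = 0.998 − 0.951 = 0.047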